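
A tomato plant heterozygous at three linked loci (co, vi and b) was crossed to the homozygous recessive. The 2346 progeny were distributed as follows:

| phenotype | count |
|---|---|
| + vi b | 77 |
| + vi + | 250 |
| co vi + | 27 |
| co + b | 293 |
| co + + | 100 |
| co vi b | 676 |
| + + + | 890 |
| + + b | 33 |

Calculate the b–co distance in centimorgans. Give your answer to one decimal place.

The two most frequent reciprocal classes, + + + and co vi b, are the parental types, so the F1 was + + + / co vi b.
The two rarest classes, + + b and co vi +, are the double crossovers. Comparing them with the parentals, only the b allele has switched, so b is the middle locus and the order is co – b – vi.
Crossovers in the co–b interval produce the single-crossover classes co + + and + vi b (100 + 77 = 177) plus the double crossovers (60).
RF(co–b) = (177 + 60) / 2346 = 237/2346 = 0.1010 → 10.1 centimorgans.

10.1 centimorgans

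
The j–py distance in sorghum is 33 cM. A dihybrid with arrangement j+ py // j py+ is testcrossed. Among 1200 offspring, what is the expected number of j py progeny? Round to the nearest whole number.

198

A map distance of 33 cM corresponds to a recombination frequency of 0.330.
The F1 is j+ py / j py+, so j py is a recombinant gamete class with expected frequency r/2 = 0.330/2 = 0.1650.
Expected number = 0.1650 × 1200 = 198.00 ≈ 198.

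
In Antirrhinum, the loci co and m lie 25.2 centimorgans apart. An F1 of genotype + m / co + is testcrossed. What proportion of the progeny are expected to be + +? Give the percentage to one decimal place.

12.6%

A map distance of 25.2 centimorgans corresponds to a recombination frequency of 0.252.
The F1 is + m / co +, so + + is a recombinant gamete class with expected frequency r/2 = 0.252/2 = 0.1260.
That is 0.1260 = 12.6% of the progeny.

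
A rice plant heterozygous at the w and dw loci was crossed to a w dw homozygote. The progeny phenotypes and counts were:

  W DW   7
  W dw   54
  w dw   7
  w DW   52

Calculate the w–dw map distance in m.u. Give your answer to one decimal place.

The two most frequent classes, W dw (54) and w DW (52), are the parental types, so the F1 was W dw / w DW.
The recombinant classes are W DW and w dw: 7 + 7 = 14.
Recombination frequency = 14/120 = 0.1167 ≈ 11.7%, i.e. 11.7 m.u.

11.7 m.u.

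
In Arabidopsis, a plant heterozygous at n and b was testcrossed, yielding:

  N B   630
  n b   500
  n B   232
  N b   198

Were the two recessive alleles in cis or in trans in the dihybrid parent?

The two most frequent classes are N B (630) and n b (500); these are the parental (non-recombinant) types.
So the F1 carried N B on one chromosome and n b on the other — the recessive alleles are on the same chromosome (cis / coupling).

cis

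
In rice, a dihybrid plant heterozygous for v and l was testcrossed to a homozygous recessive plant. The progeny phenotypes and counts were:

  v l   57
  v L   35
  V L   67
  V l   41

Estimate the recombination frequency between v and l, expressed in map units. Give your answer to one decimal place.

38.0 map units

The two most frequent classes, V L (67) and v l (57), are the parental types, so the F1 was V L / v l.
The recombinant classes are V l and v L: 41 + 35 = 76.
Recombination frequency = 76/200 = 0.3800 ≈ 38.0%, i.e. 38.0 map units.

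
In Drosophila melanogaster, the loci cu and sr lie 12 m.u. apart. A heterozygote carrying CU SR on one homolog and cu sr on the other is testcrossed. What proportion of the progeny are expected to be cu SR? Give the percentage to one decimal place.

A map distance of 12 m.u. corresponds to a recombination frequency of 0.120.
The F1 is CU SR / cu sr, so cu SR is a recombinant gamete class with expected frequency r/2 = 0.120/2 = 0.0600.
That is 0.0600 = 6.0% of the progeny.

6.0%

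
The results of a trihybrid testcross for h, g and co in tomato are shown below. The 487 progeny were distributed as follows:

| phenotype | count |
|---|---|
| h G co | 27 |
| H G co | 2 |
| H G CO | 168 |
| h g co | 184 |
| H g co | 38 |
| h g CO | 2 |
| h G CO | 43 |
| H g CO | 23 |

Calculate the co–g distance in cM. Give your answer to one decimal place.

The two most frequent reciprocal classes, h g co and H G CO, are the parental types, so the F1 was h g co / H G CO.
The two rarest classes, h g CO and H G co, are the double crossovers. Comparing them with the parentals, only the co allele has switched, so co is the middle locus and the order is g – co – h.
Crossovers in the g–co interval produce the single-crossover classes h G co and H g CO (27 + 23 = 50) plus the double crossovers (4).
RF(g–co) = (50 + 4) / 487 = 54/487 = 0.1109 → 11.1 cM.

11.1 cM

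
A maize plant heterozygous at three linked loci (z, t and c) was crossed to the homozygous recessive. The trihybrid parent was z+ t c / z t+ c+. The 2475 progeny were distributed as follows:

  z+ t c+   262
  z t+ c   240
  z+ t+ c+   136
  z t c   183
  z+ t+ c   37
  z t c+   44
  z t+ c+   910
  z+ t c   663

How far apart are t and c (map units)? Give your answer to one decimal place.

The two rarest classes, z+ t+ c and z t c+, are the double crossovers. Comparing them with the parentals, only the t allele has switched, so t is the middle locus and the order is z – t – c.
Crossovers in the t–c interval produce the single-crossover classes z+ t c+ and z t+ c (262 + 240 = 502) plus the double crossovers (81).
RF(t–c) = (502 + 81) / 2475 = 583/2475 = 0.2356 → 23.6 map units.

23.6 map units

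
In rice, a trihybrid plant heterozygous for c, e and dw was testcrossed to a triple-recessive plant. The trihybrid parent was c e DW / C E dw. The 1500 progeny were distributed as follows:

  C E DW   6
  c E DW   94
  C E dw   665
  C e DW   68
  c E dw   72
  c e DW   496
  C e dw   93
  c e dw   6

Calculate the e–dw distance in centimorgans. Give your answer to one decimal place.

13.3 centimorgans

The two rarest classes, c e dw and C E DW, are the double crossovers. Comparing them with the parentals, only the dw allele has switched, so dw is the middle locus and the order is e – dw – c.
Crossovers in the e–dw interval produce the single-crossover classes c E DW and C e dw (94 + 93 = 187) plus the double crossovers (12).
RF(e–dw) = (187 + 12) / 1500 = 199/1500 = 0.1327 → 13.3 centimorgans.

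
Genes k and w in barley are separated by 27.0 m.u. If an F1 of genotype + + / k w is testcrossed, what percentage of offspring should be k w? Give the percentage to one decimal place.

A map distance of 27.0 m.u. corresponds to a recombination frequency of 0.270.
The F1 is + + / k w, so k w is a parental gamete class with expected frequency (1 − r)/2 = 0.730/2 = 0.3650.
That is 0.3650 = 36.5% of the progeny.

36.5%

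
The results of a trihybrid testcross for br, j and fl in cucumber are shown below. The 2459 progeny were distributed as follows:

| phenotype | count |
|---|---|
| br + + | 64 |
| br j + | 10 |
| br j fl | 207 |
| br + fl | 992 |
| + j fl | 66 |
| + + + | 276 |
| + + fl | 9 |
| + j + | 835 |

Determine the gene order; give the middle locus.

The two most frequent reciprocal classes, + j + and br + fl, are the parental types, so the F1 was + j + / br + fl.
The two rarest classes, br j + and + + fl, are the double crossovers. Comparing them with the parentals, only the br allele has switched, so br is the middle locus and the order is fl – br – j.

br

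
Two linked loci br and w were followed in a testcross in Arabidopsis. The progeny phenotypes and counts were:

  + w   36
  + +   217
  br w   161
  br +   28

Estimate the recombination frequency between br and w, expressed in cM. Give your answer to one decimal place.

14.5 cM

The two most frequent classes, + + (217) and br w (161), are the parental types, so the F1 was + + / br w.
The recombinant classes are + w and br +: 36 + 28 = 64.
Recombination frequency = 64/442 = 0.1448 ≈ 14.5%, i.e. 14.5 cM.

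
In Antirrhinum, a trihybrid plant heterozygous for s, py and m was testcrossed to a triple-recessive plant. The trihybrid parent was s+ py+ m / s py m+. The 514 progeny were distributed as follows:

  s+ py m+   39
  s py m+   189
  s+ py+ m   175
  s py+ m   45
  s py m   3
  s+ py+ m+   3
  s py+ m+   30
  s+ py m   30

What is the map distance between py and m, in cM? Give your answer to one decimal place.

The two rarest classes, s+ py+ m+ and s py m, are the double crossovers. Comparing them with the parentals, only the m allele has switched, so m is the middle locus and the order is py – m – s.
Crossovers in the py–m interval produce the single-crossover classes s+ py m and s py+ m+ (30 + 30 = 60) plus the double crossovers (6).
RF(py–m) = (60 + 6) / 514 = 66/514 = 0.1284 → 12.8 cM.

12.8 cM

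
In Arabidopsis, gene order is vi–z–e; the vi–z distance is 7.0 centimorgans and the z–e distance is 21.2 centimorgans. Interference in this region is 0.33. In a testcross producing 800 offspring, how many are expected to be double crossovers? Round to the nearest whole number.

Map distances give recombination frequencies of 0.070 and 0.212 for the two intervals.
With interference 0.33 (so coincidence = 0.67), expected double-crossover frequency = 0.070 × 0.212 × 0.67 = 0.00994.
Expected number = 0.00994 × 800 = 7.95 ≈ 8.

8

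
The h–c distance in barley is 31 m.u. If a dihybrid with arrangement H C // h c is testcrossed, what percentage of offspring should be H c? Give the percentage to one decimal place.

A map distance of 31 m.u. corresponds to a recombination frequency of 0.310.
The F1 is H C / h c, so H c is a recombinant gamete class with expected frequency r/2 = 0.310/2 = 0.1550.
That is 0.1550 = 15.5% of the progeny.

15.5%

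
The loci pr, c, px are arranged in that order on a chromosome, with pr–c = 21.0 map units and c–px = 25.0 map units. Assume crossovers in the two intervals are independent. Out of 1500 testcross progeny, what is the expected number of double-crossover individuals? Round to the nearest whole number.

Map distances give recombination frequencies of 0.210 and 0.250 for the two intervals.
With no interference, expected double-crossover frequency = 0.210 × 0.250 = 0.05250.
Expected number = 0.05250 × 1500 = 78.75 ≈ 79.

79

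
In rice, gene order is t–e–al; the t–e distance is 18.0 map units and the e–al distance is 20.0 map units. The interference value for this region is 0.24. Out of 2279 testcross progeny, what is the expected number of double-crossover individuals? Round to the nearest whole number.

62

Map distances give recombination frequencies of 0.180 and 0.200 for the two intervals.
With interference 0.24 (so coincidence = 0.76), expected double-crossover frequency = 0.180 × 0.200 × 0.76 = 0.02736.
Expected number = 0.02736 × 2279 = 62.35 ≈ 62.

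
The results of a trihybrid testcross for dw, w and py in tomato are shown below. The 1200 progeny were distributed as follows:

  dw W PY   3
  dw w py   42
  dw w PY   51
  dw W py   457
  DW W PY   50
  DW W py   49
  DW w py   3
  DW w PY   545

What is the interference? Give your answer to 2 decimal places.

0.31

The two most frequent reciprocal classes, DW w PY and dw W py, are the parental types, so the F1 was DW w PY / dw W py.
The two rarest classes, DW w py and dw W PY, are the double crossovers. Comparing them with the parentals, only the py allele has switched, so py is the middle locus and the order is w – py – dw.
w–py: (92 + 6)/1200 = 0.0817; py–dw: (100 + 6)/1200 = 0.0883.
Expected DCO frequency = 0.0817 × 0.0883 ≈ 0.00721; observed = 6/1200 ≈ 0.00500.
Coefficient of coincidence = 0.00500/0.00721 ≈ 0.69; interference = 1 − 0.69 = 0.31.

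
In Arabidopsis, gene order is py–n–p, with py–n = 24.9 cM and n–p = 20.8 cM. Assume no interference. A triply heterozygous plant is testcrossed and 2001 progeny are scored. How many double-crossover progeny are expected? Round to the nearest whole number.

104

Map distances give recombination frequencies of 0.249 and 0.208 for the two intervals.
With no interference, expected double-crossover frequency = 0.249 × 0.208 = 0.05179.
Expected number = 0.05179 × 2001 = 103.64 ≈ 104.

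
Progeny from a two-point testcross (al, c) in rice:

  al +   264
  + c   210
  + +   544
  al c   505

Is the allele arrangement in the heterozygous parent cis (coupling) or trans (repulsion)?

The two most frequent classes are + + (544) and al c (505); these are the parental (non-recombinant) types.
So the F1 carried + + on one chromosome and al c on the other — the recessive alleles are on the same chromosome (cis / coupling).

cis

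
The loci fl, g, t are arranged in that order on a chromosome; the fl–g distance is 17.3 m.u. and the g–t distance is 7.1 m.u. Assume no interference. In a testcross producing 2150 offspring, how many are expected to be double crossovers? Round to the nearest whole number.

26

Map distances give recombination frequencies of 0.173 and 0.071 for the two intervals.
With no interference, expected double-crossover frequency = 0.173 × 0.071 = 0.01228.
Expected number = 0.01228 × 2150 = 26.41 ≈ 26.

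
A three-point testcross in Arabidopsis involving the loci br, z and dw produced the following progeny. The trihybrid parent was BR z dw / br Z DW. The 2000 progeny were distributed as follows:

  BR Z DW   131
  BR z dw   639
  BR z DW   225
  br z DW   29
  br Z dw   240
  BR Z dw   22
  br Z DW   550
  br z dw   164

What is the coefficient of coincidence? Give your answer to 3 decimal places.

The two rarest classes, BR Z dw and br z DW, are the double crossovers. Comparing them with the parentals, only the z allele has switched, so z is the middle locus and the order is br – z – dw.
br–z: (295 + 51)/2000 = 0.1730; z–dw: (465 + 51)/2000 = 0.2580.
Expected DCO frequency = 0.1730 × 0.2580 ≈ 0.04463; observed = 51/2000 ≈ 0.02550.
Coefficient of coincidence = 0.02550/0.04463 ≈ 0.571.

0.571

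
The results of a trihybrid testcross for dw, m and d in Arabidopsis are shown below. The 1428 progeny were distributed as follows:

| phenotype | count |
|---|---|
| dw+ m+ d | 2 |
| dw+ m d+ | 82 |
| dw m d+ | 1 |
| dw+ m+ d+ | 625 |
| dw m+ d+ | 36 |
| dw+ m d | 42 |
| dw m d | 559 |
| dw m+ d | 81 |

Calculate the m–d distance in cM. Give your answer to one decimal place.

The two most frequent reciprocal classes, dw m d and dw+ m+ d+, are the parental types, so the F1 was dw m d / dw+ m+ d+.
The two rarest classes, dw m d+ and dw+ m+ d, are the double crossovers. Comparing them with the parentals, only the d allele has switched, so d is the middle locus and the order is m – d – dw.
Crossovers in the m–d interval produce the single-crossover classes dw m+ d and dw+ m d+ (81 + 82 = 163) plus the double crossovers (3).
RF(m–d) = (163 + 3) / 1428 = 166/1428 = 0.1162 → 11.6 cM.

11.6 cM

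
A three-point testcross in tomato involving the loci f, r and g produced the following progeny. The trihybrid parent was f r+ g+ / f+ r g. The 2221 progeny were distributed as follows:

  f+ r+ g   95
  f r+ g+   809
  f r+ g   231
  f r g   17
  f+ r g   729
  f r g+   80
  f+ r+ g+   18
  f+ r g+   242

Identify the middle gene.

The two rarest classes, f+ r+ g+ and f r g, are the double crossovers. Comparing them with the parentals, only the f allele has switched, so f is the middle locus and the order is g – f – r.

f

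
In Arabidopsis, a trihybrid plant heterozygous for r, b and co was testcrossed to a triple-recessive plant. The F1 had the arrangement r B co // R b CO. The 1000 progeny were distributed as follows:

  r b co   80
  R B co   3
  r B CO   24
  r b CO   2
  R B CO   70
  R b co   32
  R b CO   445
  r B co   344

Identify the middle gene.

The two rarest classes, R B co and r b CO, are the double crossovers. Comparing them with the parentals, only the r allele has switched, so r is the middle locus and the order is b – r – co.

r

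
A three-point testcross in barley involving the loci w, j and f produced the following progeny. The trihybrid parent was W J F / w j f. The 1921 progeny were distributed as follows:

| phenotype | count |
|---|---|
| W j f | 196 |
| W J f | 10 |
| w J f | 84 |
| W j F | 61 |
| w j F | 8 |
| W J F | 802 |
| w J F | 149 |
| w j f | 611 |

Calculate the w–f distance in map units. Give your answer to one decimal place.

The two rarest classes, W J f and w j F, are the double crossovers. Comparing them with the parentals, only the f allele has switched, so f is the middle locus and the order is w – f – j.
Crossovers in the w–f interval produce the single-crossover classes w J F and W j f (149 + 196 = 345) plus the double crossovers (18).
RF(w–f) = (345 + 18) / 1921 = 363/1921 = 0.1890 → 18.9 map units.

18.9 map units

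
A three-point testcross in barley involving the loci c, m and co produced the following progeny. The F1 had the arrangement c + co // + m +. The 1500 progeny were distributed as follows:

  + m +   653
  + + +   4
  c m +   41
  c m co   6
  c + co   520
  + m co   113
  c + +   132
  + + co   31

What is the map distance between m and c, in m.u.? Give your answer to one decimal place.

5.5 m.u.

The two rarest classes, c m co and + + +, are the double crossovers. Comparing them with the parentals, only the m allele has switched, so m is the middle locus and the order is c – m – co.
Crossovers in the c–m interval produce the single-crossover classes + + co and c m + (31 + 41 = 72) plus the double crossovers (10).
RF(c–m) = (72 + 10) / 1500 = 82/1500 = 0.0547 → 5.5 m.u.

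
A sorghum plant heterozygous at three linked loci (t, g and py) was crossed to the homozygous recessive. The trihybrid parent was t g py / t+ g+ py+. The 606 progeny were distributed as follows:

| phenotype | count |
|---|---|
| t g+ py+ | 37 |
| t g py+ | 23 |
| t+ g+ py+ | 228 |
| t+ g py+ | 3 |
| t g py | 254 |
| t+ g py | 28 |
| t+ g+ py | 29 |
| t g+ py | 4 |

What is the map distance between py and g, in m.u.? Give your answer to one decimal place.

9.7 m.u.

The two rarest classes, t g+ py and t+ g py+, are the double crossovers. Comparing them with the parentals, only the g allele has switched, so g is the middle locus and the order is py – g – t.
Crossovers in the py–g interval produce the single-crossover classes t g py+ and t+ g+ py (23 + 29 = 52) plus the double crossovers (7).
RF(py–g) = (52 + 7) / 606 = 59/606 = 0.0974 → 9.7 m.u.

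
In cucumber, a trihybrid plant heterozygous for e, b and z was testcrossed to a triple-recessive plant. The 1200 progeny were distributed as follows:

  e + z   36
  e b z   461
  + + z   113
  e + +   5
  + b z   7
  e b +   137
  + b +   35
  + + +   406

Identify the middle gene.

e

The two most frequent reciprocal classes, e b z and + + +, are the parental types, so the F1 was e b z / + + +.
The two rarest classes, + b z and e + +, are the double crossovers. Comparing them with the parentals, only the e allele has switched, so e is the middle locus and the order is b – e – z.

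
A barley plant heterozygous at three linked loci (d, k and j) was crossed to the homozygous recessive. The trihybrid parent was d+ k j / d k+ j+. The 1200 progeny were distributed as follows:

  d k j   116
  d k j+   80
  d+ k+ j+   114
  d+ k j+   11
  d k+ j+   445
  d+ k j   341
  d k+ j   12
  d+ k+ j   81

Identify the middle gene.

j

The two rarest classes, d+ k j+ and d k+ j, are the double crossovers. Comparing them with the parentals, only the j allele has switched, so j is the middle locus and the order is k – j – d.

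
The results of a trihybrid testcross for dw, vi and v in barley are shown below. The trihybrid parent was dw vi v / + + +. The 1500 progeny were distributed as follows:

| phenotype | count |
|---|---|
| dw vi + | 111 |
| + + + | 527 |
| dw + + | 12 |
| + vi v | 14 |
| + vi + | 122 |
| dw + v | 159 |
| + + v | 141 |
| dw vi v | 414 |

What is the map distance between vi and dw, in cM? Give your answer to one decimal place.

20.5 cM

The two rarest classes, + vi v and dw + +, are the double crossovers. Comparing them with the parentals, only the dw allele has switched, so dw is the middle locus and the order is vi – dw – v.
Crossovers in the vi–dw interval produce the single-crossover classes dw + v and + vi + (159 + 122 = 281) plus the double crossovers (26).
RF(vi–dw) = (281 + 26) / 1500 = 307/1500 = 0.2047 → 20.5 cM.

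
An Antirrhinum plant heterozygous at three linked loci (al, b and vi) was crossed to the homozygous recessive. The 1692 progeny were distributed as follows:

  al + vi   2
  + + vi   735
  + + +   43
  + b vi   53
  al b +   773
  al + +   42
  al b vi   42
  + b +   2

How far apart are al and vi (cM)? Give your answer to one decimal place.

5.3 cM

The two most frequent reciprocal classes, al b + and + + vi, are the parental types, so the F1 was al b + / + + vi.
The two rarest classes, + b + and al + vi, are the double crossovers. Comparing them with the parentals, only the al allele has switched, so al is the middle locus and the order is b – al – vi.
Crossovers in the al–vi interval produce the single-crossover classes al b vi and + + + (42 + 43 = 85) plus the double crossovers (4).
RF(al–vi) = (85 + 4) / 1692 = 89/1692 = 0.0526 → 5.3 cM.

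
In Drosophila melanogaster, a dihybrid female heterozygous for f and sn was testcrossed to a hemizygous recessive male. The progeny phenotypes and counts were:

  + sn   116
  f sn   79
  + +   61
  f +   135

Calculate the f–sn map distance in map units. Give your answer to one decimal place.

The two most frequent classes, + sn (116) and f + (135), are the parental types, so the F1 was + sn / f +.
The recombinant classes are + + and f sn: 61 + 79 = 140.
Recombination frequency = 140/391 = 0.3581 ≈ 35.8%, i.e. 35.8 map units.

35.8 map units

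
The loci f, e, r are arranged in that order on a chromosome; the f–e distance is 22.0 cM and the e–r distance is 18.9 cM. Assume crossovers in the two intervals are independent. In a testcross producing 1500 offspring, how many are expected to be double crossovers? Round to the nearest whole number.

62

Map distances give recombination frequencies of 0.220 and 0.189 for the two intervals.
With no interference, expected double-crossover frequency = 0.220 × 0.189 = 0.04158.
Expected number = 0.04158 × 1500 = 62.37 ≈ 62.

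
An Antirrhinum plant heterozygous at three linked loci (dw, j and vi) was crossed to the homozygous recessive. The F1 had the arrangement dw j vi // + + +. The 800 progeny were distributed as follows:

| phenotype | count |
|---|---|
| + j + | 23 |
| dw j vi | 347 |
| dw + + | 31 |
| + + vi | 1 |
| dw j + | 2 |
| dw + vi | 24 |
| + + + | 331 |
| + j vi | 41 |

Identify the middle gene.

vi

The two rarest classes, dw j + and + + vi, are the double crossovers. Comparing them with the parentals, only the vi allele has switched, so vi is the middle locus and the order is dw – vi – j.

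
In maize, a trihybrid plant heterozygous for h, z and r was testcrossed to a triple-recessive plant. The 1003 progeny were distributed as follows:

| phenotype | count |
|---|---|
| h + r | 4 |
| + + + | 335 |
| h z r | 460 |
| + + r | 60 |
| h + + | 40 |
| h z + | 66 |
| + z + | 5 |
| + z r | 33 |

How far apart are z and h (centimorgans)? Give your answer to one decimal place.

The two most frequent reciprocal classes, h z r and + + +, are the parental types, so the F1 was h z r / + + +.
The two rarest classes, h + r and + z +, are the double crossovers. Comparing them with the parentals, only the z allele has switched, so z is the middle locus and the order is h – z – r.
Crossovers in the h–z interval produce the single-crossover classes + z r and h + + (33 + 40 = 73) plus the double crossovers (9).
RF(h–z) = (73 + 9) / 1003 = 82/1003 = 0.0818 → 8.2 centimorgans.

8.2 centimorgans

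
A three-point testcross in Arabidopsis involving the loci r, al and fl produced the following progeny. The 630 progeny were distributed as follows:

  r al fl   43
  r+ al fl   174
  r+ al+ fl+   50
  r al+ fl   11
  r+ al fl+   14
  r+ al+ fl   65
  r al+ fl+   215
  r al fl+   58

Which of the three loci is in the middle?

The two most frequent reciprocal classes, r+ al fl and r al+ fl+, are the parental types, so the F1 was r+ al fl / r al+ fl+.
The two rarest classes, r+ al fl+ and r al+ fl, are the double crossovers. Comparing them with the parentals, only the fl allele has switched, so fl is the middle locus and the order is r – fl – al.

fl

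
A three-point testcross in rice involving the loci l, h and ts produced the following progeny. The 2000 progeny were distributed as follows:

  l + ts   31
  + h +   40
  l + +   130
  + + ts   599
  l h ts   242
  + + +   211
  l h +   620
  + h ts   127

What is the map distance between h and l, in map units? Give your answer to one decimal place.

The two most frequent reciprocal classes, + + ts and l h +, are the parental types, so the F1 was + + ts / l h +.
The two rarest classes, l + ts and + h +, are the double crossovers. Comparing them with the parentals, only the l allele has switched, so l is the middle locus and the order is ts – l – h.
Crossovers in the l–h interval produce the single-crossover classes + h ts and l + + (127 + 130 = 257) plus the double crossovers (71).
RF(l–h) = (257 + 71) / 2000 = 328/2000 = 0.1640 → 16.4 map units.

16.4 map units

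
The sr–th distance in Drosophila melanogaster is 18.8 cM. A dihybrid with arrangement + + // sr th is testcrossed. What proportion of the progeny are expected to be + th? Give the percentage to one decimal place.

9.4%

A map distance of 18.8 cM corresponds to a recombination frequency of 0.188.
The F1 is + + / sr th, so + th is a recombinant gamete class with expected frequency r/2 = 0.188/2 = 0.0940.
That is 0.0940 = 9.4% of the progeny.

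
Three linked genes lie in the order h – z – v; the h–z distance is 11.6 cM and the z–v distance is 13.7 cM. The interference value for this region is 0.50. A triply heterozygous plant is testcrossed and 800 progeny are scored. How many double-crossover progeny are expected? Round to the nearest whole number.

6

Map distances give recombination frequencies of 0.116 and 0.137 for the two intervals.
With interference 0.50 (so coincidence = 0.50), expected double-crossover frequency = 0.116 × 0.137 × 0.50 = 0.00795.
Expected number = 0.00795 × 800 = 6.36 ≈ 6.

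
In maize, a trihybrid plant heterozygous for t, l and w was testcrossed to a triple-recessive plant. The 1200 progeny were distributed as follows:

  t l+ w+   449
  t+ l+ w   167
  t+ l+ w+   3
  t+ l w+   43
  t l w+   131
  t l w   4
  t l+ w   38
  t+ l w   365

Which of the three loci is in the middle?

t

The two most frequent reciprocal classes, t+ l w and t l+ w+, are the parental types, so the F1 was t+ l w / t l+ w+.
The two rarest classes, t l w and t+ l+ w+, are the double crossovers. Comparing them with the parentals, only the t allele has switched, so t is the middle locus and the order is l – t – w.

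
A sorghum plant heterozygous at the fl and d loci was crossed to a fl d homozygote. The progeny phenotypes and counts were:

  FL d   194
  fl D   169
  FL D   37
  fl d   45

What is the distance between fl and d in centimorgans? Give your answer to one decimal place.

18.4 centimorgans

The two most frequent classes, FL d (194) and fl D (169), are the parental types, so the F1 was FL d / fl D.
The recombinant classes are FL D and fl d: 37 + 45 = 82.
Recombination frequency = 82/445 = 0.1843 ≈ 18.4%, i.e. 18.4 centimorgans.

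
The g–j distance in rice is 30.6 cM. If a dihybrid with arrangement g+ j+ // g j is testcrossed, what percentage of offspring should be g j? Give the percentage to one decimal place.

34.7%

A map distance of 30.6 cM corresponds to a recombination frequency of 0.306.
The F1 is g+ j+ / g j, so g j is a parental gamete class with expected frequency (1 − r)/2 = 0.694/2 = 0.3470.
That is 0.3470 = 34.7% of the progeny.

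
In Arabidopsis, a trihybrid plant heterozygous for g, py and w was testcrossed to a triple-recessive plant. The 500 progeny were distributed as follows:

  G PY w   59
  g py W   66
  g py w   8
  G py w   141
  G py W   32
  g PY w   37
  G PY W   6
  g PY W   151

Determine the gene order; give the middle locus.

The two most frequent reciprocal classes, g PY W and G py w, are the parental types, so the F1 was g PY W / G py w.
The two rarest classes, G PY W and g py w, are the double crossovers. Comparing them with the parentals, only the g allele has switched, so g is the middle locus and the order is py – g – w.

g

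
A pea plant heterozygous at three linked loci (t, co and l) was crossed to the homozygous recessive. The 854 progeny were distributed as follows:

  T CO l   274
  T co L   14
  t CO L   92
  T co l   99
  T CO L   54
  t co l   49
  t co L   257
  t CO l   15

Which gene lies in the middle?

The two most frequent reciprocal classes, T CO l and t co L, are the parental types, so the F1 was T CO l / t co L.
The two rarest classes, t CO l and T co L, are the double crossovers. Comparing them with the parentals, only the t allele has switched, so t is the middle locus and the order is l – t – co.

t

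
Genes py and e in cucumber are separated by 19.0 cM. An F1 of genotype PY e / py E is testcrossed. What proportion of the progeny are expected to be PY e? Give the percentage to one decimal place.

40.5%

A map distance of 19.0 cM corresponds to a recombination frequency of 0.190.
The F1 is PY e / py E, so PY e is a parental gamete class with expected frequency (1 − r)/2 = 0.810/2 = 0.4050.
That is 0.4050 = 40.5% of the progeny.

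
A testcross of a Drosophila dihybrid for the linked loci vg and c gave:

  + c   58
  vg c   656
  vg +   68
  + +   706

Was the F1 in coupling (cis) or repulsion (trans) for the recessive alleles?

The two most frequent classes are + + (706) and vg c (656); these are the parental (non-recombinant) types.
So the F1 carried + + on one chromosome and vg c on the other — the recessive alleles are on the same chromosome (cis / coupling).

cis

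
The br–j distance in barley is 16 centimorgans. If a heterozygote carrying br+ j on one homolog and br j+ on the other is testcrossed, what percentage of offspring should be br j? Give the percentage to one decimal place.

A map distance of 16 centimorgans corresponds to a recombination frequency of 0.160.
The F1 is br+ j / br j+, so br j is a recombinant gamete class with expected frequency r/2 = 0.160/2 = 0.0800.
That is 0.0800 = 8.0% of the progeny.

8.0%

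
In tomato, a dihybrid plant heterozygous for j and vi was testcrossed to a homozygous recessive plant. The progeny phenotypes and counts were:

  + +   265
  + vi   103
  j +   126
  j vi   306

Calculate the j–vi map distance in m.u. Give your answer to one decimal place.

28.6 m.u.

The two most frequent classes, + + (265) and j vi (306), are the parental types, so the F1 was + + / j vi.
The recombinant classes are + vi and j +: 103 + 126 = 229.
Recombination frequency = 229/800 = 0.2863 ≈ 28.6%, i.e. 28.6 m.u.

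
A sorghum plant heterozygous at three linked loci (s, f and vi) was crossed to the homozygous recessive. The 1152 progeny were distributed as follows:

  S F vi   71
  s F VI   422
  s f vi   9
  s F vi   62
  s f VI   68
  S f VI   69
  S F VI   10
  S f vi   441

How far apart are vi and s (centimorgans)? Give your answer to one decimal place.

The two most frequent reciprocal classes, S f vi and s F VI, are the parental types, so the F1 was S f vi / s F VI.
The two rarest classes, s f vi and S F VI, are the double crossovers. Comparing them with the parentals, only the s allele has switched, so s is the middle locus and the order is f – s – vi.
Crossovers in the s–vi interval produce the single-crossover classes S f VI and s F vi (69 + 62 = 131) plus the double crossovers (19).
RF(s–vi) = (131 + 19) / 1152 = 150/1152 = 0.1302 → 13.0 centimorgans.

13.0 centimorgans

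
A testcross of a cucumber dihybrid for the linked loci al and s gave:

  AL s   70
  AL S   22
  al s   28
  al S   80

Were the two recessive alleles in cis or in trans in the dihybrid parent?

trans

The two most frequent classes are AL s (70) and al S (80); these are the parental (non-recombinant) types.
So the F1 carried AL s on one chromosome and al S on the other — the recessive alleles are on opposite chromosomes (trans / repulsion).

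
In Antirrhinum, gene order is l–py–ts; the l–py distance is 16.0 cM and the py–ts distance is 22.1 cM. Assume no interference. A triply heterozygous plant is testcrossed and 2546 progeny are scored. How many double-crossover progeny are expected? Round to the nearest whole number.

Map distances give recombination frequencies of 0.160 and 0.221 for the two intervals.
With no interference, expected double-crossover frequency = 0.160 × 0.221 = 0.03536.
Expected number = 0.03536 × 2546 = 90.03 ≈ 90.

90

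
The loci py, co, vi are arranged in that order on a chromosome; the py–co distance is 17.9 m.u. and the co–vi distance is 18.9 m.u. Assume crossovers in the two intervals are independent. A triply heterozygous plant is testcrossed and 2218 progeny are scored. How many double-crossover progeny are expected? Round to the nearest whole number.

Map distances give recombination frequencies of 0.179 and 0.189 for the two intervals.
With no interference, expected double-crossover frequency = 0.179 × 0.189 = 0.03383.
Expected number = 0.03383 × 2218 = 75.04 ≈ 75.

75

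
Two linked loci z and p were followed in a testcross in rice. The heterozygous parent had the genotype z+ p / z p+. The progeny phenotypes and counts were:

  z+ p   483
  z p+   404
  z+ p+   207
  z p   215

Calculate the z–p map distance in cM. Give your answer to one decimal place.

32.2 cM

The recombinant classes are z+ p+ and z p: 207 + 215 = 422.
Recombination frequency = 422/1309 = 0.3224 ≈ 32.2%, i.e. 32.2 cM.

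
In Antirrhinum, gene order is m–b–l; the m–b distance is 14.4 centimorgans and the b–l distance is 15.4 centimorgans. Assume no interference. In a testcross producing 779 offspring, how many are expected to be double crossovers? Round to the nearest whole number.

Map distances give recombination frequencies of 0.144 and 0.154 for the two intervals.
With no interference, expected double-crossover frequency = 0.144 × 0.154 = 0.02218.
Expected number = 0.02218 × 779 = 17.28 ≈ 17.

17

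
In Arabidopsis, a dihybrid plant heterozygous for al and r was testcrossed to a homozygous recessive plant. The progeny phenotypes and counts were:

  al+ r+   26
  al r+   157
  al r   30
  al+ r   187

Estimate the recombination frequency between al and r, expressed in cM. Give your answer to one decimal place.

14.0 cM

The two most frequent classes, al+ r (187) and al r+ (157), are the parental types, so the F1 was al+ r / al r+.
The recombinant classes are al+ r+ and al r: 26 + 30 = 56.
Recombination frequency = 56/400 = 0.1400 ≈ 14.0%, i.e. 14.0 cM.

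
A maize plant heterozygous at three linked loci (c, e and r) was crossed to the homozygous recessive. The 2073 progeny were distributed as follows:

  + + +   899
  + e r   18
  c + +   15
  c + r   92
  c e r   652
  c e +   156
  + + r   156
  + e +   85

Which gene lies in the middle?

c

The two most frequent reciprocal classes, c e r and + + +, are the parental types, so the F1 was c e r / + + +.
The two rarest classes, + e r and c + +, are the double crossovers. Comparing them with the parentals, only the c allele has switched, so c is the middle locus and the order is e – c – r.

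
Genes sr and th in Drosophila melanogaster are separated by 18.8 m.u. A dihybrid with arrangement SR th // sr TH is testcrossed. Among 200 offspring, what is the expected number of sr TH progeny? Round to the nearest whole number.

81

A map distance of 18.8 m.u. corresponds to a recombination frequency of 0.188.
The F1 is SR th / sr TH, so sr TH is a parental gamete class with expected frequency (1 − r)/2 = 0.812/2 = 0.4060.
Expected number = 0.4060 × 200 = 81.20 ≈ 81.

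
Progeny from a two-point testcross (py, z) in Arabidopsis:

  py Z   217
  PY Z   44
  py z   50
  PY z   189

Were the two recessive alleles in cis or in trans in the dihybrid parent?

trans

The two most frequent classes are PY z (189) and py Z (217); these are the parental (non-recombinant) types.
So the F1 carried PY z on one chromosome and py Z on the other — the recessive alleles are on opposite chromosomes (trans / repulsion).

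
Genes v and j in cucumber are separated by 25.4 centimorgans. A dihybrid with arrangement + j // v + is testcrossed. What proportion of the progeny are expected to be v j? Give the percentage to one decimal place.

12.7%

A map distance of 25.4 centimorgans corresponds to a recombination frequency of 0.254.
The F1 is + j / v +, so v j is a recombinant gamete class with expected frequency r/2 = 0.254/2 = 0.1270.
That is 0.1270 = 12.7% of the progeny.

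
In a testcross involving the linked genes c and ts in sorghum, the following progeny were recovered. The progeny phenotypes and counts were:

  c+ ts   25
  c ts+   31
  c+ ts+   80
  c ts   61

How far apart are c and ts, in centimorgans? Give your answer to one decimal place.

28.4 centimorgans

The two most frequent classes, c+ ts+ (80) and c ts (61), are the parental types, so the F1 was c+ ts+ / c ts.
The recombinant classes are c+ ts and c ts+: 25 + 31 = 56.
Recombination frequency = 56/197 = 0.2843 ≈ 28.4%, i.e. 28.4 centimorgans.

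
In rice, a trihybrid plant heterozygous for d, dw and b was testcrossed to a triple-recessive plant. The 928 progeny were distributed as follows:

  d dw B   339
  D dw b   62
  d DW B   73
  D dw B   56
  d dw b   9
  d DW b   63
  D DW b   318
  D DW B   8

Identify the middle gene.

The two most frequent reciprocal classes, d dw B and D DW b, are the parental types, so the F1 was d dw B / D DW b.
The two rarest classes, d dw b and D DW B, are the double crossovers. Comparing them with the parentals, only the b allele has switched, so b is the middle locus and the order is d – b – dw.

b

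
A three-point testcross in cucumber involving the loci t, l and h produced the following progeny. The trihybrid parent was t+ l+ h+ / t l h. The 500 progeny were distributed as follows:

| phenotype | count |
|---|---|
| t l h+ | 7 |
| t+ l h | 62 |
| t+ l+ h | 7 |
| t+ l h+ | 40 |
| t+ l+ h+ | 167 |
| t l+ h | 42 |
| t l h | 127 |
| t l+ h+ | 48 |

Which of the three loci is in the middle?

h

The two rarest classes, t+ l+ h and t l h+, are the double crossovers. Comparing them with the parentals, only the h allele has switched, so h is the middle locus and the order is l – h – t.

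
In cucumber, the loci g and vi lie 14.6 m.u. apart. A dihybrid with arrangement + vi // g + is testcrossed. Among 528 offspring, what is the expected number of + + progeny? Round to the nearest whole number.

A map distance of 14.6 m.u. corresponds to a recombination frequency of 0.146.
The F1 is + vi / g +, so + + is a recombinant gamete class with expected frequency r/2 = 0.146/2 = 0.0730.
Expected number = 0.0730 × 528 = 38.54 ≈ 39.

39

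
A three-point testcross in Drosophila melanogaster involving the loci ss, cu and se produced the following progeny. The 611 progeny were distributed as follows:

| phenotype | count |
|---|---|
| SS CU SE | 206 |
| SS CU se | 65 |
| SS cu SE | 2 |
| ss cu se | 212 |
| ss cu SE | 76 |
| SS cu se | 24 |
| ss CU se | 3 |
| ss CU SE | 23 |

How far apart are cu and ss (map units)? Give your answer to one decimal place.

The two most frequent reciprocal classes, ss cu se and SS CU SE, are the parental types, so the F1 was ss cu se / SS CU SE.
The two rarest classes, ss CU se and SS cu SE, are the double crossovers. Comparing them with the parentals, only the cu allele has switched, so cu is the middle locus and the order is se – cu – ss.
Crossovers in the cu–ss interval produce the single-crossover classes SS cu se and ss CU SE (24 + 23 = 47) plus the double crossovers (5).
RF(cu–ss) = (47 + 5) / 611 = 52/611 = 0.0851 → 8.5 map units.

8.5 map units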